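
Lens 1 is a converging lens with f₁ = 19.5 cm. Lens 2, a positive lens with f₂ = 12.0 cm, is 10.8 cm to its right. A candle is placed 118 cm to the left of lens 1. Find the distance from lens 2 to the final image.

Lens 1: 1/d_i1 = 1/f₁ − 1/d_o1 = 1/(19.5) − 1/(118) = 0.04281, so d_i1 = 23.36 cm.
The intermediate image is 23.36 cm to the right of lens 1, which lies 12.56 cm to the right of lens 2 — a virtual object — so d_o2 = −12.56 cm.
Lens 2: 1/d_i2 = 1/f₂ − 1/d_o2 = 1/(12.0) − 1/(-12.56) = 0.1630, so d_i2 = 6.14 cm.
The final image is real, 6.14 cm to the right of lens 2 (overall magnification ≈ -0.097).

6.14 cm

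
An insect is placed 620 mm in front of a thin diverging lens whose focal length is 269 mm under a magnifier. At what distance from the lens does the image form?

188 mm

For a diverging lens, f = -269 mm.
Lens equation: 1/v = 1/f − 1/u = 1/(-269.0) − 1/(620) = -0.003717 − 0.001613 = -0.005330, so v = -188 mm.
The image is virtual, upright and reduced, on the same side as the object.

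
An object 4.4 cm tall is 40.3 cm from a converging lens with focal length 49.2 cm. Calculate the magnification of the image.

1/d_i = 1/f − 1/d_o = 1/(49.20) − 1/(40.3) = -0.004489, so d_i = -222.8 cm.
m = −d_i/d_o = −(-222.8)/(40.3) = +5.53.
The image is virtual, upright and enlarged, on the same side as the object.

m = +5.53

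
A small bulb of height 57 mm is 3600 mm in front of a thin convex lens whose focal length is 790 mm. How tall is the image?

1/d_i = 1/f − 1/d_o = 1/(790.0) − 1/(3600) = 0.0009880, so d_i = 1012 mm.
m = −d_i/d_o = -0.2811.
|h_i| = |m|·h_o = 0.2811 × 57 = 16.0 mm. The image is real, inverted and reduced, on the far side of the lens.

16.0 mm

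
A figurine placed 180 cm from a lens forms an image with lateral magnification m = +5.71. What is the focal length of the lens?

m = −d_i/d_o ⇒ d_i = −m·d_o = −(+5.71)·(180) = -1028 cm.
1/f = 1/d_o + 1/d_i = 1/(180) + 1/(-1028) = 0.004583, so f = 218 cm.
Since f is positive, the lens is converging.

f = 218 cm (converging)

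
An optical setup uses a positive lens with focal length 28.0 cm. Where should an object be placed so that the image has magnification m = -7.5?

31.7 cm

m = −d_i/d_o ⇒ d_i = −m·d_o.
1/f = 1/d_o + 1/d_i = 1/d_o − 1/(m·d_o) = (1 − 1/m)/d_o, so d_o = f(1 − 1/m) = (28.00)(1 − 1/(-7.5)) = 31.7 cm.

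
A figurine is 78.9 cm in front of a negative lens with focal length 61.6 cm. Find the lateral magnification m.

For a negative lens, f = -61.6 cm.
1/d_i = 1/f − 1/d_o = 1/(-61.60) − 1/(78.9) = -0.02891, so d_i = -34.59 cm.
m = −d_i/d_o = −(-34.59)/(78.9) = +0.438.
The image is virtual, upright and reduced, on the same side as the object.

m = +0.438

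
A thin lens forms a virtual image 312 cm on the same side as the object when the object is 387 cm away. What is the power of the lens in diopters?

P = -0.0621 D

Virtual image ⇒ d_i = −312 cm.
1/f = 1/d_o + 1/d_i = 1/(387) + 1/(-312) = -0.0006211 cm⁻¹.
f = -1610 cm = -16.10 m, so P = 1/f = -0.0621 D.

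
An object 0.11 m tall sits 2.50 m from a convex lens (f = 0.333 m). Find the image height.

1/d_i = 1/f − 1/d_o = 1/(0.3330) − 1/(2.50) = 2.603, so d_i = 0.3842 m.
m = −d_i/d_o = -0.1537.
|h_i| = |m|·h_o = 0.1537 × 0.11 = 0.0169 m. The image is real, inverted and reduced, on the far side of the lens.

0.0169 m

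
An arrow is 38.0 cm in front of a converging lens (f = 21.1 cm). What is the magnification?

m = -1.25

1/d_i = 1/f − 1/d_o = 1/(21.10) − 1/(38.0) = 0.02108, so d_i = 47.44 cm.
m = −d_i/d_o = −(47.44)/(38.0) = -1.25.
The image is real, inverted and enlarged, on the far side of the lens.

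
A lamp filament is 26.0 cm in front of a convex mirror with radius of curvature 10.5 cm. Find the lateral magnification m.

f = R/2 = 10.5/2 = 5.250 cm; for a convex mirror, f = -5.250 cm.
1/d_i = 1/f − 1/d_o = 1/(-5.250) − 1/(26.0) = -0.2289, so d_i = -4.368 cm.
m = −d_i/d_o = −(-4.368)/(26.0) = +0.168.
The image is virtual, upright and reduced, behind the mirror.

m = +0.168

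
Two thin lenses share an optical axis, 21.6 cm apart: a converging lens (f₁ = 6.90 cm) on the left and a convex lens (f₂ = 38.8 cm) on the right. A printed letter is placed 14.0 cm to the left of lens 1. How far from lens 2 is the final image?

Lens 1: 1/d_i1 = 1/f₁ − 1/d_o1 = 1/(6.90) − 1/(14.0) = 0.07350, so d_i1 = 13.61 cm.
The intermediate image is 13.61 cm to the right of lens 1, which is 21.6 − (13.61) = 7.990 cm to the left of lens 2, so d_o2 = +7.990 cm.
Lens 2: 1/d_i2 = 1/f₂ − 1/d_o2 = 1/(38.8) − 1/(7.990) = -0.09938, so d_i2 = -10.1 cm.
The final image is virtual, 10.1 cm to the left of lens 2 (overall magnification ≈ -1.2).

10.1 cm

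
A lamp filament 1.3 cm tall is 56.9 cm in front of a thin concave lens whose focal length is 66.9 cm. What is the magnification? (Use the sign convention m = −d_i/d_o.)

For a concave lens, f = -66.9 cm.
1/d_i = 1/f − 1/d_o = 1/(-66.90) − 1/(56.9) = -0.03252, so d_i = -30.75 cm.
m = −d_i/d_o = −(-30.75)/(56.9) = +0.540.
The image is virtual, upright and reduced, on the same side as the object.

m = +0.540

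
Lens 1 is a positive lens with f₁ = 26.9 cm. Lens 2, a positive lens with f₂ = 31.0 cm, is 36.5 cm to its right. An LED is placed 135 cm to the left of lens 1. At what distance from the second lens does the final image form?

3.21 cm

Lens 1: 1/d_i1 = 1/f₁ − 1/d_o1 = 1/(26.9) − 1/(135) = 0.02977, so d_i1 = 33.59 cm.
The intermediate image is 33.59 cm to the right of lens 1, which is 36.5 − (33.59) = 2.910 cm to the left of lens 2, so d_o2 = +2.910 cm.
Lens 2: 1/d_i2 = 1/f₂ − 1/d_o2 = 1/(31.0) − 1/(2.910) = -0.3114, so d_i2 = -3.21 cm.
The final image is virtual, 3.21 cm to the left of lens 2 (overall magnification ≈ -0.27).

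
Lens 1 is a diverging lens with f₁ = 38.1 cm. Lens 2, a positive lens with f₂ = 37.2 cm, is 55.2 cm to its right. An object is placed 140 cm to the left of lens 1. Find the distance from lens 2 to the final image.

Lens 1 is diverging, so f₁ = −38.1 cm.
Lens 1: 1/d_i1 = 1/f₁ − 1/d_o1 = 1/(-38.1) − 1/(140) = -0.03339, so d_i1 = -29.95 cm.
The intermediate image is 29.95 cm to the left of lens 1 (virtual), which is 55.2 − (-29.95) = 85.15 cm to the left of lens 2, so d_o2 = +85.15 cm.
Lens 2: 1/d_i2 = 1/f₂ − 1/d_o2 = 1/(37.2) − 1/(85.15) = 0.01514, so d_i2 = 66.1 cm.
The final image is real, 66.1 cm to the right of lens 2 (overall magnification ≈ -0.17).

66.1 cm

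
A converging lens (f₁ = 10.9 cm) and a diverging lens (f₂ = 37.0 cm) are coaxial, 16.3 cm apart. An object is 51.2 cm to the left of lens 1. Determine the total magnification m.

m = -0.254

Lens 1: 1/d_i1 = 1/(10.9) − 1/(51.2) = 0.07221, so d_i1 = 13.85 cm; m₁ = −d_i1/d_o1 = -0.2705.
d_o2 = 16.3 − (13.85) = 2.450 cm.
f₂ = −37.0 cm (diverging).
Lens 2: 1/d_i2 = 1/(-37.0) − 1/(2.450) = -0.4352, so d_i2 = -2.298 cm; m₂ = −d_i2/d_o2 = +0.9379.
m = m₁·m₂ = (-0.2705)(+0.9379) = -0.254.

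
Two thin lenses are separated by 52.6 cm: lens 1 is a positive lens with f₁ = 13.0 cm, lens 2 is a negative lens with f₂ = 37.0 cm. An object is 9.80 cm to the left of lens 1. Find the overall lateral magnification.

m = +1.16

Lens 1: 1/d_i1 = 1/(13.0) − 1/(9.80) = -0.02512, so d_i1 = -39.81 cm; m₁ = −d_i1/d_o1 = +4.062.
d_o2 = 52.6 − (-39.81) = 92.41 cm.
f₂ = −37.0 cm (diverging).
Lens 2: 1/d_i2 = 1/(-37.0) − 1/(92.41) = -0.03785, so d_i2 = -26.42 cm; m₂ = −d_i2/d_o2 = +0.2859.
m = m₁·m₂ = (+4.062)(+0.2859) = +1.16.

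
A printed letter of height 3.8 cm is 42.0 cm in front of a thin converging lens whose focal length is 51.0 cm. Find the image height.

21.5 cm

1/d_i = 1/f − 1/d_o = 1/(51.00) − 1/(42.0) = -0.004202, so d_i = -238.0 cm.
m = −d_i/d_o = +5.667.
|h_i| = |m|·h_o = 5.667 × 3.8 = 21.5 cm. The image is virtual, upright and enlarged, on the same side as the object.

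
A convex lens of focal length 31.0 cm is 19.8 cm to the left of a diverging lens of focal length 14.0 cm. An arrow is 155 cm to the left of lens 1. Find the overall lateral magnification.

m = +0.707

Lens 1: 1/d_i1 = 1/(31.0) − 1/(155) = 0.02581, so d_i1 = 38.75 cm; m₁ = −d_i1/d_o1 = -0.2500.
d_o2 = 19.8 − (38.75) = -18.95 cm (virtual object).
f₂ = −14.0 cm (diverging).
Lens 2: 1/d_i2 = 1/(-14.0) − 1/(-18.95) = -0.01866, so d_i2 = -53.60 cm; m₂ = −d_i2/d_o2 = -2.828.
m = m₁·m₂ = (-0.2500)(-2.828) = +0.707.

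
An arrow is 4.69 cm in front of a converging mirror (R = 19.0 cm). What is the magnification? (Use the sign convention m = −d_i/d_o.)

f = R/2 = 19.0/2 = 9.500 cm.
1/d_i = 1/f − 1/d_o = 1/(9.500) − 1/(4.69) = -0.1080, so d_i = -9.263 cm.
m = −d_i/d_o = −(-9.263)/(4.69) = +1.98.
The image is virtual, upright and enlarged, behind the mirror.

m = +1.98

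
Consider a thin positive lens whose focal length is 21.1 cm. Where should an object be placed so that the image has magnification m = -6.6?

24.3 cm

m = −d_i/d_o ⇒ d_i = −m·d_o.
1/f = 1/d_o + 1/d_i = 1/d_o − 1/(m·d_o) = (1 − 1/m)/d_o, so d_o = f(1 − 1/m) = (21.10)(1 − 1/(-6.6)) = 24.3 cm.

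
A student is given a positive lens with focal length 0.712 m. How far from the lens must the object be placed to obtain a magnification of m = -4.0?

m = −d_i/d_o ⇒ d_i = −m·d_o.
1/f = 1/d_o + 1/d_i = 1/d_o − 1/(m·d_o) = (1 − 1/m)/d_o, so d_o = f(1 − 1/m) = (0.7120)(1 − 1/(-4.0)) = 0.890 m.

0.890 m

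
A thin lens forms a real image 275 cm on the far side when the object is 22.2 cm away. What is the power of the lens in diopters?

P = +4.87 D

d_i = +275 cm.
1/f = 1/d_o + 1/d_i = 1/(22.2) + 1/(275) = 0.04868 cm⁻¹.
f = 20.54 cm = 0.2054 m, so P = 1/f = +4.87 D.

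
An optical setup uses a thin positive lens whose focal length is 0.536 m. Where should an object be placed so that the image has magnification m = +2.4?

m = −d_i/d_o ⇒ d_i = −m·d_o.
1/f = 1/d_o + 1/d_i = 1/d_o − 1/(m·d_o) = (1 − 1/m)/d_o, so d_o = f(1 − 1/m) = (0.5360)(1 − 1/(+2.4)) = 0.313 m.

0.313 m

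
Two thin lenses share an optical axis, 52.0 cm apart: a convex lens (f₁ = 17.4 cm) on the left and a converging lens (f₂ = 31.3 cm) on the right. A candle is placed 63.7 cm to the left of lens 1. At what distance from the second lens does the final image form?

Lens 1: 1/d_i1 = 1/f₁ − 1/d_o1 = 1/(17.4) − 1/(63.7) = 0.04177, so d_i1 = 23.94 cm.
The intermediate image is 23.94 cm to the right of lens 1, which is 52.0 − (23.94) = 28.06 cm to the left of lens 2, so d_o2 = +28.06 cm.
Lens 2: 1/d_i2 = 1/f₂ − 1/d_o2 = 1/(31.3) − 1/(28.06) = -0.003689, so d_i2 = -271 cm.
The final image is virtual, 271 cm to the left of lens 2 (overall magnification ≈ -3.6).

271 cm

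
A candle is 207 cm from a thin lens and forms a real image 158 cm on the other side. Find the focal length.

Real image ⇒ d_i = +158 cm.
1/f = 1/d_o + 1/d_i = 1/(207) + 1/(158) = 0.01116, so f = 89.6 cm.
Since f is positive, the thin lens is converging.

f = 89.6 cm (converging)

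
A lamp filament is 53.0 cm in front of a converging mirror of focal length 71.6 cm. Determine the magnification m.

m = +3.85

1/d_i = 1/f − 1/d_o = 1/(71.60) − 1/(53.0) = -0.004901, so d_i = -204.0 cm.
m = −d_i/d_o = −(-204.0)/(53.0) = +3.85.
The image is virtual, upright and enlarged, behind the mirror.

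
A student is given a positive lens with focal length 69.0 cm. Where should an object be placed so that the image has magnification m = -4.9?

m = −d_i/d_o ⇒ d_i = −m·d_o.
1/f = 1/d_o + 1/d_i = 1/d_o − 1/(m·d_o) = (1 − 1/m)/d_o, so d_o = f(1 − 1/m) = (69.00)(1 − 1/(-4.9)) = 83.1 cm.

83.1 cm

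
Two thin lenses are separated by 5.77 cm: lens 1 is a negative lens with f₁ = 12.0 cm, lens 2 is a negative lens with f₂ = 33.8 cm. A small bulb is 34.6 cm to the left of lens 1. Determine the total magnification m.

f₁ = −12.0 cm (diverging).
Lens 1: 1/d_i1 = 1/(-12.0) − 1/(34.6) = -0.1122, so d_i1 = -8.910 cm; m₁ = −d_i1/d_o1 = +0.2575.
d_o2 = 5.77 − (-8.910) = 14.68 cm.
f₂ = −33.8 cm (diverging).
Lens 2: 1/d_i2 = 1/(-33.8) − 1/(14.68) = -0.09771, so d_i2 = -10.23 cm; m₂ = −d_i2/d_o2 = +0.6972.
m = m₁·m₂ = (+0.2575)(+0.6972) = +0.180.

m = +0.180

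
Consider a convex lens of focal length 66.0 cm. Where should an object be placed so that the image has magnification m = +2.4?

38.5 cm

m = −d_i/d_o ⇒ d_i = −m·d_o.
1/f = 1/d_o + 1/d_i = 1/d_o − 1/(m·d_o) = (1 − 1/m)/d_o, so d_o = f(1 − 1/m) = (66.00)(1 − 1/(+2.4)) = 38.5 cm.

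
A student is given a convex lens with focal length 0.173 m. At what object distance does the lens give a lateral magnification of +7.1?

m = −d_i/d_o ⇒ d_i = −m·d_o.
1/f = 1/d_o + 1/d_i = 1/d_o − 1/(m·d_o) = (1 − 1/m)/d_o, so d_o = f(1 − 1/m) = (0.1730)(1 − 1/(+7.1)) = 0.149 m.

0.149 m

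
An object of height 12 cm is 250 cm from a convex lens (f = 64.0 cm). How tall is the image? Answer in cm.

1/d_i = 1/f − 1/d_o = 1/(64.00) − 1/(250) = 0.01162, so d_i = 86.02 cm.
m = −d_i/d_o = -0.3441.
|h_i| = |m|·h_o = 0.3441 × 12 = 4.13 cm. The image is real, inverted and reduced, on the far side of the lens.

4.13 cm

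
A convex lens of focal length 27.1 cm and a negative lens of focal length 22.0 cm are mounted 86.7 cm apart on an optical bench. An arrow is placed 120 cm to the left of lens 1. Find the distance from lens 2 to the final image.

Lens 1: 1/d_i1 = 1/f₁ − 1/d_o1 = 1/(27.1) − 1/(120) = 0.02857, so d_i1 = 35.01 cm.
The intermediate image is 35.01 cm to the right of lens 1, which is 86.7 − (35.01) = 51.69 cm to the left of lens 2, so d_o2 = +51.69 cm.
Lens 2 is diverging, so f₂ = −22.0 cm.
Lens 2: 1/d_i2 = 1/f₂ − 1/d_o2 = 1/(-22.0) − 1/(51.69) = -0.06480, so d_i2 = -15.4 cm.
The final image is virtual, 15.4 cm to the left of lens 2 (overall magnification ≈ -0.087).

15.4 cm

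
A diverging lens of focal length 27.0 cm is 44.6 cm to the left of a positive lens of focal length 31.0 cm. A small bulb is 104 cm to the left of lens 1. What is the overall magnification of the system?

m = -0.182

f₁ = −27.0 cm (diverging).
Lens 1: 1/d_i1 = 1/(-27.0) − 1/(104) = -0.04665, so d_i1 = -21.44 cm; m₁ = −d_i1/d_o1 = +0.2062.
d_o2 = 44.6 − (-21.44) = 66.04 cm.
Lens 2: 1/d_i2 = 1/(31.0) − 1/(66.04) = 0.01712, so d_i2 = 58.43 cm; m₂ = −d_i2/d_o2 = -0.8847.
m = m₁·m₂ = (+0.2062)(-0.8847) = -0.182.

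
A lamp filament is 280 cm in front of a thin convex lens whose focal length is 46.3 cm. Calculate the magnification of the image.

m = -0.198

1/d_i = 1/f − 1/d_o = 1/(46.30) − 1/(280) = 0.01803, so d_i = 55.47 cm.
m = −d_i/d_o = −(55.47)/(280) = -0.198.
The image is real, inverted and reduced, on the far side of the lens.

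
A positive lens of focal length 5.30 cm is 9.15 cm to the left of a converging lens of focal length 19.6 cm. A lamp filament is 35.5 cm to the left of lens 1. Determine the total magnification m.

Lens 1: 1/d_i1 = 1/(5.30) − 1/(35.5) = 0.1605, so d_i1 = 6.230 cm; m₁ = −d_i1/d_o1 = -0.1755.
d_o2 = 9.15 − (6.230) = 2.920 cm.
Lens 2: 1/d_i2 = 1/(19.6) − 1/(2.920) = -0.2914, so d_i2 = -3.431 cm; m₂ = −d_i2/d_o2 = +1.175.
m = m₁·m₂ = (-0.1755)(+1.175) = -0.206.

m = -0.206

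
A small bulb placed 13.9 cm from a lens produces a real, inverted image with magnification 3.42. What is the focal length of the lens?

f = 10.8 cm (converging)

m = −d_i/d_o ⇒ d_i = −m·d_o = −(-3.42)·(13.9) = 47.54 cm.
1/f = 1/d_o + 1/d_i = 1/(13.9) + 1/(47.54) = 0.09298, so f = 10.8 cm.
Since f is positive, the lens is converging.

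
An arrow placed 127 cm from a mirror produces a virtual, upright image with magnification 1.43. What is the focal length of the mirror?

m = −d_i/d_o ⇒ d_i = −m·d_o = −(+1.43)·(127) = -181.6 cm.
1/f = 1/d_o + 1/d_i = 1/(127) + 1/(-181.6) = 0.002367, so f = 422 cm.
Since f is positive, the mirror is concave.

f = 422 cm (concave)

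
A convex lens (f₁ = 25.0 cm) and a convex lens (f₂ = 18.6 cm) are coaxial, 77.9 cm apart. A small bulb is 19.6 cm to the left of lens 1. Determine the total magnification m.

m = -0.574

Lens 1: 1/d_i1 = 1/(25.0) − 1/(19.6) = -0.01102, so d_i1 = -90.74 cm; m₁ = −d_i1/d_o1 = +4.630.
d_o2 = 77.9 − (-90.74) = 168.6 cm.
Lens 2: 1/d_i2 = 1/(18.6) − 1/(168.6) = 0.04783, so d_i2 = 20.91 cm; m₂ = −d_i2/d_o2 = -0.1240.
m = m₁·m₂ = (+4.630)(-0.1240) = -0.574.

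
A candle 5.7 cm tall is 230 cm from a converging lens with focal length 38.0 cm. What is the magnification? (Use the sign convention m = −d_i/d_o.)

1/d_i = 1/f − 1/d_o = 1/(38.00) − 1/(230) = 0.02197, so d_i = 45.52 cm.
m = −d_i/d_o = −(45.52)/(230) = -0.198.
The image is real, inverted and reduced, on the far side of the lens.

m = -0.198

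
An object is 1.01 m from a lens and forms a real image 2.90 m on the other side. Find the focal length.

Real image ⇒ d_i = +2.90 m.
1/f = 1/d_o + 1/d_i = 1/(1.01) + 1/(2.90) = 1.335, so f = 0.749 m.
Since f is positive, the lens is converging.

f = 0.749 m (converging)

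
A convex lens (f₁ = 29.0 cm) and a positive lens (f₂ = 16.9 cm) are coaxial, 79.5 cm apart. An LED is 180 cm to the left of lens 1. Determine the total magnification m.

Lens 1: 1/d_i1 = 1/(29.0) − 1/(180) = 0.02893, so d_i1 = 34.57 cm; m₁ = −d_i1/d_o1 = -0.1921.
d_o2 = 79.5 − (34.57) = 44.93 cm.
Lens 2: 1/d_i2 = 1/(16.9) − 1/(44.93) = 0.03691, so d_i2 = 27.09 cm; m₂ = −d_i2/d_o2 = -0.6029.
m = m₁·m₂ = (-0.1921)(-0.6029) = +0.116.

m = +0.116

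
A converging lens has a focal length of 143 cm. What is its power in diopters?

f = 143 cm = 1.43 m.
P = 1/f = 1/(1.43 m) = +0.699 D.

P = +0.699 D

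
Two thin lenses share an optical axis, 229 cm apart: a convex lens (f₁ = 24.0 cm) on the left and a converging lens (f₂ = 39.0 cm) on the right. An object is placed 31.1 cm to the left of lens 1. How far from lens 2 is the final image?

Lens 1: 1/d_i1 = 1/f₁ − 1/d_o1 = 1/(24.0) − 1/(31.1) = 0.009512, so d_i1 = 105.1 cm.
The intermediate image is 105.1 cm to the right of lens 1, which is 229 − (105.1) = 123.9 cm to the left of lens 2, so d_o2 = +123.9 cm.
Lens 2: 1/d_i2 = 1/f₂ − 1/d_o2 = 1/(39.0) − 1/(123.9) = 0.01757, so d_i2 = 56.9 cm.
The final image is real, 56.9 cm to the right of lens 2 (overall magnification ≈ 1.6).

56.9 cm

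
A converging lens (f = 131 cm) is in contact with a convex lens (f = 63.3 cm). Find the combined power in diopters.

P = +2.34 D

P₁ = 1/f₁ = 1/(1.31 m) = +0.7634 D; P₂ = 1/f₂ = 1/(0.633 m) = +1.580 D.
For thin lenses in contact, P = P₁ + P₂ = (+0.7634) + (+1.580) = +2.34 D.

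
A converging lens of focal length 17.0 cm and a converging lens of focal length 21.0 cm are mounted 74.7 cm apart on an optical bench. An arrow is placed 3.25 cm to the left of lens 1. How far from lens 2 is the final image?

Lens 1: 1/d_i1 = 1/f₁ − 1/d_o1 = 1/(17.0) − 1/(3.25) = -0.2489, so d_i1 = -4.018 cm.
The intermediate image is 4.018 cm to the left of lens 1 (virtual), which is 74.7 − (-4.018) = 78.72 cm to the left of lens 2, so d_o2 = +78.72 cm.
Lens 2: 1/d_i2 = 1/f₂ − 1/d_o2 = 1/(21.0) − 1/(78.72) = 0.03492, so d_i2 = 28.6 cm.
The final image is real, 28.6 cm to the right of lens 2 (overall magnification ≈ -0.45).

28.6 cm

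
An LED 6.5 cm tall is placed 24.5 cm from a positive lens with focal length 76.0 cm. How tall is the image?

1/d_i = 1/f − 1/d_o = 1/(76.00) − 1/(24.5) = -0.02766, so d_i = -36.16 cm.
m = −d_i/d_o = +1.476.
|h_i| = |m|·h_o = 1.476 × 6.5 = 9.59 cm. The image is virtual, upright and enlarged, on the same side as the object.

9.59 cm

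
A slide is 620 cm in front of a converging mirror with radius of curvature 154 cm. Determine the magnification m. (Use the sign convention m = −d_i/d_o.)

f = R/2 = 154/2 = 77.00 cm.
1/d_i = 1/f − 1/d_o = 1/(77.00) − 1/(620) = 0.01137, so d_i = 87.92 cm.
m = −d_i/d_o = −(87.92)/(620) = -0.142.
The image is real, inverted and reduced, in front of the mirror.

m = -0.142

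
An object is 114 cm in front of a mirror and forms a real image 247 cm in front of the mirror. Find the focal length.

Real image ⇒ d_i = +247 cm.
1/f = 1/d_o + 1/d_i = 1/(114) + 1/(247) = 0.01282, so f = 78.0 cm.
Since f is positive, the mirror is concave.

f = 78.0 cm (concave)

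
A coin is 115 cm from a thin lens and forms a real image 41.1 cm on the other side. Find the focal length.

Real image ⇒ d_i = +41.1 cm.
1/f = 1/d_o + 1/d_i = 1/(115) + 1/(41.1) = 0.03303, so f = 30.3 cm.
Since f is positive, the thin lens is converging.

f = 30.3 cm (converging)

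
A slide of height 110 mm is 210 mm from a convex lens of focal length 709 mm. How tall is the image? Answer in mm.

1/d_i = 1/f − 1/d_o = 1/(709.0) − 1/(210) = -0.003351, so d_i = -298.4 mm.
m = −d_i/d_o = +1.421.
|h_i| = |m|·h_o = 1.421 × 110 = 156 mm. The image is virtual, upright and enlarged, on the same side as the object.

156 mm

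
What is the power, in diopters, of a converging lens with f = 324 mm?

P = +3.09 D

f = 32.4 cm = 0.324 m.
P = 1/f = 1/(0.324 m) = +3.09 D.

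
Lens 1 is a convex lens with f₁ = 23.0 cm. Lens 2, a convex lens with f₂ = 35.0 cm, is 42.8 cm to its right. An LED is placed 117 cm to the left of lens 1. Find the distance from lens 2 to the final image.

Lens 1: 1/d_i1 = 1/f₁ − 1/d_o1 = 1/(23.0) − 1/(117) = 0.03493, so d_i1 = 28.63 cm.
The intermediate image is 28.63 cm to the right of lens 1, which is 42.8 − (28.63) = 14.17 cm to the left of lens 2, so d_o2 = +14.17 cm.
Lens 2: 1/d_i2 = 1/f₂ − 1/d_o2 = 1/(35.0) − 1/(14.17) = -0.04200, so d_i2 = -23.8 cm.
The final image is virtual, 23.8 cm to the left of lens 2 (overall magnification ≈ -0.41).

23.8 cm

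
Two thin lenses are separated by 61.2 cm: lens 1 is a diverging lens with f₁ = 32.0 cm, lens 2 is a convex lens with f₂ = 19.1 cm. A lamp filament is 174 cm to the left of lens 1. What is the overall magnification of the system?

f₁ = −32.0 cm (diverging).
Lens 1: 1/d_i1 = 1/(-32.0) − 1/(174) = -0.03700, so d_i1 = -27.03 cm; m₁ = −d_i1/d_o1 = +0.1553.
d_o2 = 61.2 − (-27.03) = 88.23 cm.
Lens 2: 1/d_i2 = 1/(19.1) − 1/(88.23) = 0.04102, so d_i2 = 24.38 cm; m₂ = −d_i2/d_o2 = -0.2763.
m = m₁·m₂ = (+0.1553)(-0.2763) = -0.0429.

m = -0.0429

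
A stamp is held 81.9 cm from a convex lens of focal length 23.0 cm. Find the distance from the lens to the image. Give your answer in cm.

Thin-lens equation: 1/d_i = 1/f − 1/d_o = 1/(23.00) − 1/(81.9) = 0.04348 − 0.01221 = 0.03127, so d_i = 32.0 cm.
The image is real, inverted and reduced, on the far side of the lens.

32.0 cm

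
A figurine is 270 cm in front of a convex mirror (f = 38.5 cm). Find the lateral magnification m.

m = +0.125

For a convex mirror, f = -38.5 cm.
1/d_i = 1/f − 1/d_o = 1/(-38.50) − 1/(270) = -0.02968, so d_i = -33.70 cm.
m = −d_i/d_o = −(-33.70)/(270) = +0.125.
The image is virtual, upright and reduced, behind the mirror.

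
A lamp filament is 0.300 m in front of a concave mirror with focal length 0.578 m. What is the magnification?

1/d_i = 1/f − 1/d_o = 1/(0.5780) − 1/(0.300) = -1.603, so d_i = -0.6237 m.
m = −d_i/d_o = −(-0.6237)/(0.300) = +2.08.
The image is virtual, upright and enlarged, behind the mirror.

m = +2.08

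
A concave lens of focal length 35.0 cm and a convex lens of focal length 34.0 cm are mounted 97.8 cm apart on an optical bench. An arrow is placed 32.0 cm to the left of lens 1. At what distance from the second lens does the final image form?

Lens 1 is diverging, so f₁ = −35.0 cm.
Lens 1: 1/d_i1 = 1/f₁ − 1/d_o1 = 1/(-35.0) − 1/(32.0) = -0.05982, so d_i1 = -16.72 cm.
The intermediate image is 16.72 cm to the left of lens 1 (virtual), which is 97.8 − (-16.72) = 114.5 cm to the left of lens 2, so d_o2 = +114.5 cm.
Lens 2: 1/d_i2 = 1/f₂ − 1/d_o2 = 1/(34.0) − 1/(114.5) = 0.02068, so d_i2 = 48.4 cm.
The final image is real, 48.4 cm to the right of lens 2 (overall magnification ≈ -0.22).

48.4 cm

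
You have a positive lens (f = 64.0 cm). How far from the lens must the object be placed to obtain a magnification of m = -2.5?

89.6 cm

m = −d_i/d_o ⇒ d_i = −m·d_o.
1/f = 1/d_o + 1/d_i = 1/d_o − 1/(m·d_o) = (1 − 1/m)/d_o, so d_o = f(1 − 1/m) = (64.00)(1 − 1/(-2.5)) = 89.6 cm.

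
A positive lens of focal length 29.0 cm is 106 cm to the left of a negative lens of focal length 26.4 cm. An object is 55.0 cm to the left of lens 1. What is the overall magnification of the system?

m = -0.414

Lens 1: 1/d_i1 = 1/(29.0) − 1/(55.0) = 0.01630, so d_i1 = 61.35 cm; m₁ = −d_i1/d_o1 = -1.115.
d_o2 = 106 − (61.35) = 44.65 cm.
f₂ = −26.4 cm (diverging).
Lens 2: 1/d_i2 = 1/(-26.4) − 1/(44.65) = -0.06028, so d_i2 = -16.59 cm; m₂ = −d_i2/d_o2 = +0.3716.
m = m₁·m₂ = (-1.115)(+0.3716) = -0.414.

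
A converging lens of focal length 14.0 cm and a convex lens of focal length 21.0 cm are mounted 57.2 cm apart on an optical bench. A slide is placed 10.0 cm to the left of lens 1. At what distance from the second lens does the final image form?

Lens 1: 1/d_i1 = 1/f₁ − 1/d_o1 = 1/(14.0) − 1/(10.0) = -0.02857, so d_i1 = -35.00 cm.
The intermediate image is 35.00 cm to the left of lens 1 (virtual), which is 57.2 − (-35.00) = 92.20 cm to the left of lens 2, so d_o2 = +92.20 cm.
Lens 2: 1/d_i2 = 1/f₂ − 1/d_o2 = 1/(21.0) − 1/(92.20) = 0.03677, so d_i2 = 27.2 cm.
The final image is real, 27.2 cm to the right of lens 2 (overall magnification ≈ -1.0).

27.2 cm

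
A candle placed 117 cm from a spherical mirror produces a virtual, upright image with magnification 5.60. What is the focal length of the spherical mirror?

f = 142 cm (concave)

m = −d_i/d_o ⇒ d_i = −m·d_o = −(+5.60)·(117) = -655.2 cm.
1/f = 1/d_o + 1/d_i = 1/(117) + 1/(-655.2) = 0.007021, so f = 142 cm.
Since f is positive, the spherical mirror is concave.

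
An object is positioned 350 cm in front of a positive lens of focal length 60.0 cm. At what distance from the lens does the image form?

Lens equation: 1/q = 1/f − 1/p = 1/(60.00) − 1/(350) = 0.01667 − 0.002857 = 0.01381, so q = 72.4 cm.
The image is real, inverted and reduced, on the far side of the lens.

72.4 cm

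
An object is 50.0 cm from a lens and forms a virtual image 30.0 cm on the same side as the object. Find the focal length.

Virtual image ⇒ d_i = −30.0 cm.
1/f = 1/d_o + 1/d_i = 1/(50.0) + 1/(-30.0) = -0.01333, so f = -75.0 cm.
Since f is negative, the lens is diverging.

f = -75.0 cm (diverging)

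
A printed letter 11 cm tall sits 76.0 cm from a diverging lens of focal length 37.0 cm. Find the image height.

For a diverging lens, f = -37.0 cm.
1/d_i = 1/f − 1/d_o = 1/(-37.00) − 1/(76.0) = -0.04018, so d_i = -24.88 cm.
m = −d_i/d_o = +0.3274.
|h_i| = |m|·h_o = 0.3274 × 11 = 3.60 cm. The image is virtual, upright and reduced, on the same side as the object.

3.60 cm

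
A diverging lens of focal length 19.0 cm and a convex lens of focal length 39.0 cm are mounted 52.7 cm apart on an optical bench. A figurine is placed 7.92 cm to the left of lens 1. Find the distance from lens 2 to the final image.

118 cm

Lens 1 is diverging, so f₁ = −19.0 cm.
Lens 1: 1/d_i1 = 1/f₁ − 1/d_o1 = 1/(-19.0) − 1/(7.92) = -0.1789, so d_i1 = -5.590 cm.
The intermediate image is 5.590 cm to the left of lens 1 (virtual), which is 52.7 − (-5.590) = 58.29 cm to the left of lens 2, so d_o2 = +58.29 cm.
Lens 2: 1/d_i2 = 1/f₂ − 1/d_o2 = 1/(39.0) − 1/(58.29) = 0.008485, so d_i2 = 118 cm.
The final image is real, 118 cm to the right of lens 2 (overall magnification ≈ -1.4).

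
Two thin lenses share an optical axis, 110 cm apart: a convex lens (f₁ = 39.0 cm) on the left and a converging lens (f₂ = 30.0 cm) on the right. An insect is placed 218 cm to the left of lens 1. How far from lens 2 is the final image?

Lens 1: 1/d_i1 = 1/f₁ − 1/d_o1 = 1/(39.0) − 1/(218) = 0.02105, so d_i1 = 47.50 cm.
The intermediate image is 47.50 cm to the right of lens 1, which is 110 − (47.50) = 62.50 cm to the left of lens 2, so d_o2 = +62.50 cm.
Lens 2: 1/d_i2 = 1/f₂ − 1/d_o2 = 1/(30.0) − 1/(62.50) = 0.01733, so d_i2 = 57.7 cm.
The final image is real, 57.7 cm to the right of lens 2 (overall magnification ≈ 0.20).

57.7 cm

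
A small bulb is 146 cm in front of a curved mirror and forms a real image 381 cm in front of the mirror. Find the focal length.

f = 106 cm (concave)

Real image ⇒ d_i = +381 cm.
1/f = 1/d_o + 1/d_i = 1/(146) + 1/(381) = 0.009474, so f = 106 cm.
Since f is positive, the curved mirror is concave.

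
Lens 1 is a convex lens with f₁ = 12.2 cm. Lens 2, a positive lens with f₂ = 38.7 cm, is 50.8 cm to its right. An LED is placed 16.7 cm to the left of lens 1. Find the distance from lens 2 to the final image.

6.44 cm

Lens 1: 1/d_i1 = 1/f₁ − 1/d_o1 = 1/(12.2) − 1/(16.7) = 0.02209, so d_i1 = 45.28 cm.
The intermediate image is 45.28 cm to the right of lens 1, which is 50.8 − (45.28) = 5.520 cm to the left of lens 2, so d_o2 = +5.520 cm.
Lens 2: 1/d_i2 = 1/f₂ − 1/d_o2 = 1/(38.7) − 1/(5.520) = -0.1553, so d_i2 = -6.44 cm.
The final image is virtual, 6.44 cm to the left of lens 2 (overall magnification ≈ -3.2).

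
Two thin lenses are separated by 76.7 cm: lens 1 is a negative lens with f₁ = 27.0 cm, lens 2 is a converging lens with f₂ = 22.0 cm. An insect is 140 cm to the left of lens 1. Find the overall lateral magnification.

m = -0.0460

f₁ = −27.0 cm (diverging).
Lens 1: 1/d_i1 = 1/(-27.0) − 1/(140) = -0.04418, so d_i1 = -22.63 cm; m₁ = −d_i1/d_o1 = +0.1616.
d_o2 = 76.7 − (-22.63) = 99.33 cm.
Lens 2: 1/d_i2 = 1/(22.0) − 1/(99.33) = 0.03539, so d_i2 = 28.26 cm; m₂ = −d_i2/d_o2 = -0.2845.
m = m₁·m₂ = (+0.1616)(-0.2845) = -0.0460.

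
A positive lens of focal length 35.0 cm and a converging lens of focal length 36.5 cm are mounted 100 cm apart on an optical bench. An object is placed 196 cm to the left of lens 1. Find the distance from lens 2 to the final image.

100 cm

Lens 1: 1/d_i1 = 1/f₁ − 1/d_o1 = 1/(35.0) − 1/(196) = 0.02347, so d_i1 = 42.61 cm.
The intermediate image is 42.61 cm to the right of lens 1, which is 100 − (42.61) = 57.39 cm to the left of lens 2, so d_o2 = +57.39 cm.
Lens 2: 1/d_i2 = 1/f₂ − 1/d_o2 = 1/(36.5) − 1/(57.39) = 0.009973, so d_i2 = 100 cm.
The final image is real, 100 cm to the right of lens 2 (overall magnification ≈ 0.38).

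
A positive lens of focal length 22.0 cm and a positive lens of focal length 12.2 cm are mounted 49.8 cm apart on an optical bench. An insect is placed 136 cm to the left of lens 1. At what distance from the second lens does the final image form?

25.3 cm

Lens 1: 1/d_i1 = 1/f₁ − 1/d_o1 = 1/(22.0) − 1/(136) = 0.03810, so d_i1 = 26.25 cm.
The intermediate image is 26.25 cm to the right of lens 1, which is 49.8 − (26.25) = 23.55 cm to the left of lens 2, so d_o2 = +23.55 cm.
Lens 2: 1/d_i2 = 1/f₂ − 1/d_o2 = 1/(12.2) − 1/(23.55) = 0.03950, so d_i2 = 25.3 cm.
The final image is real, 25.3 cm to the right of lens 2 (overall magnification ≈ 0.21).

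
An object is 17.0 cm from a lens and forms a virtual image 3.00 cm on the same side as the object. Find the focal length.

Virtual image ⇒ d_i = −3.00 cm.
1/f = 1/d_o + 1/d_i = 1/(17.0) + 1/(-3.00) = -0.2745, so f = -3.64 cm.
Since f is negative, the lens is diverging.

f = -3.64 cm (diverging)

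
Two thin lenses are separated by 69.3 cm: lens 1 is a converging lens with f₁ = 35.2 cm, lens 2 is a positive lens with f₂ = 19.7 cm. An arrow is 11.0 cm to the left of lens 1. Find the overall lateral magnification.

Lens 1: 1/d_i1 = 1/(35.2) − 1/(11.0) = -0.06250, so d_i1 = -16.00 cm; m₁ = −d_i1/d_o1 = +1.455.
d_o2 = 69.3 − (-16.00) = 85.30 cm.
Lens 2: 1/d_i2 = 1/(19.7) − 1/(85.30) = 0.03904, so d_i2 = 25.62 cm; m₂ = −d_i2/d_o2 = -0.3003.
m = m₁·m₂ = (+1.455)(-0.3003) = -0.437.

m = -0.437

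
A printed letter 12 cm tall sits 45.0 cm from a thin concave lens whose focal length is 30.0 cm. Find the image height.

4.80 cm

For a concave lens, f = -30.0 cm.
1/d_i = 1/f − 1/d_o = 1/(-30.00) − 1/(45.0) = -0.05556, so d_i = -18.00 cm.
m = −d_i/d_o = +0.4000.
|h_i| = |m|·h_o = 0.4000 × 12 = 4.80 cm. The image is virtual, upright and reduced, on the same side as the object.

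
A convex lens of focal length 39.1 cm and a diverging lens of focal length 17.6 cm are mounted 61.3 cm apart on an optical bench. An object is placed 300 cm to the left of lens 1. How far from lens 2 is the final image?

Lens 1: 1/d_i1 = 1/f₁ − 1/d_o1 = 1/(39.1) − 1/(300) = 0.02224, so d_i1 = 44.96 cm.
The intermediate image is 44.96 cm to the right of lens 1, which is 61.3 − (44.96) = 16.34 cm to the left of lens 2, so d_o2 = +16.34 cm.
Lens 2 is diverging, so f₂ = −17.6 cm.
Lens 2: 1/d_i2 = 1/f₂ − 1/d_o2 = 1/(-17.6) − 1/(16.34) = -0.1180, so d_i2 = -8.47 cm.
The final image is virtual, 8.47 cm to the left of lens 2 (overall magnification ≈ -0.078).

8.47 cm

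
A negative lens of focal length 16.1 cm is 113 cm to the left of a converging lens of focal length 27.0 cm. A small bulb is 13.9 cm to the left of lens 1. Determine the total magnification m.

m = -0.155

f₁ = −16.1 cm (diverging).
Lens 1: 1/d_i1 = 1/(-16.1) − 1/(13.9) = -0.1341, so d_i1 = -7.460 cm; m₁ = −d_i1/d_o1 = +0.5367.
d_o2 = 113 − (-7.460) = 120.5 cm.
Lens 2: 1/d_i2 = 1/(27.0) − 1/(120.5) = 0.02874, so d_i2 = 34.80 cm; m₂ = −d_i2/d_o2 = -0.2888.
m = m₁·m₂ = (+0.5367)(-0.2888) = -0.155.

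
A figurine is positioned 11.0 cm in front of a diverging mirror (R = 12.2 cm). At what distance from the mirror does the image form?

f = R/2 = 12.2/2 = 6.100 cm; for a diverging mirror, f = -6.100 cm.
Mirror equation: 1/v = 1/f − 1/u = 1/(-6.100) − 1/(11.0) = -0.1639 − 0.09091 = -0.2548, so v = -3.92 cm.
The image is virtual, upright and reduced, behind the mirror.

3.92 cm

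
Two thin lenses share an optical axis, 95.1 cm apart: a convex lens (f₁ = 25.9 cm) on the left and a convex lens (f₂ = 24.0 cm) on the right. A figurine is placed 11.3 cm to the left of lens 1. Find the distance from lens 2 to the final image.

Lens 1: 1/d_i1 = 1/f₁ − 1/d_o1 = 1/(25.9) − 1/(11.3) = -0.04989, so d_i1 = -20.05 cm.
The intermediate image is 20.05 cm to the left of lens 1 (virtual), which is 95.1 − (-20.05) = 115.1 cm to the left of lens 2, so d_o2 = +115.1 cm.
Lens 2: 1/d_i2 = 1/f₂ − 1/d_o2 = 1/(24.0) − 1/(115.1) = 0.03298, so d_i2 = 30.3 cm.
The final image is real, 30.3 cm to the right of lens 2 (overall magnification ≈ -0.47).

30.3 cm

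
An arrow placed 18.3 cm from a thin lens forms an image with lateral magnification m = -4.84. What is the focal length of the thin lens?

m = −d_i/d_o ⇒ d_i = −m·d_o = −(-4.84)·(18.3) = 88.57 cm.
1/f = 1/d_o + 1/d_i = 1/(18.3) + 1/(88.57) = 0.06594, so f = 15.2 cm.
Since f is positive, the thin lens is converging.

f = 15.2 cm (converging)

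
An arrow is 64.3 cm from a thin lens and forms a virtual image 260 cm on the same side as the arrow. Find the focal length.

Virtual image ⇒ d_i = −260 cm.
1/f = 1/d_o + 1/d_i = 1/(64.3) + 1/(-260) = 0.01171, so f = 85.4 cm.
Since f is positive, the thin lens is converging.

f = 85.4 cm (converging)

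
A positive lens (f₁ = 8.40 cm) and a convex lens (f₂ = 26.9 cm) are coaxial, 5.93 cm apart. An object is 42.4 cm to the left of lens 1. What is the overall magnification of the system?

m = -0.211

Lens 1: 1/d_i1 = 1/(8.40) − 1/(42.4) = 0.09546, so d_i1 = 10.48 cm; m₁ = −d_i1/d_o1 = -0.2472.
d_o2 = 5.93 − (10.48) = -4.550 cm (virtual object).
Lens 2: 1/d_i2 = 1/(26.9) − 1/(-4.550) = 0.2570, so d_i2 = 3.892 cm; m₂ = −d_i2/d_o2 = +0.8553.
m = m₁·m₂ = (-0.2472)(+0.8553) = -0.211.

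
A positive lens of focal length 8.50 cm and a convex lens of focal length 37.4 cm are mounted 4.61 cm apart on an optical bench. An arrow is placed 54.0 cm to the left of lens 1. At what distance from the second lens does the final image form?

4.78 cm

Lens 1: 1/d_i1 = 1/f₁ − 1/d_o1 = 1/(8.50) − 1/(54.0) = 0.09913, so d_i1 = 10.09 cm.
The intermediate image is 10.09 cm to the right of lens 1, which lies 5.480 cm to the right of lens 2 — a virtual object — so d_o2 = −5.480 cm.
Lens 2: 1/d_i2 = 1/f₂ − 1/d_o2 = 1/(37.4) − 1/(-5.480) = 0.2092, so d_i2 = 4.78 cm.
The final image is real, 4.78 cm to the right of lens 2 (overall magnification ≈ -0.16).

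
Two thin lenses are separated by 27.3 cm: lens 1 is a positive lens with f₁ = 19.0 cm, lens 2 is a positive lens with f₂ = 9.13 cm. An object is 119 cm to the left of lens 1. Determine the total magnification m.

m = -0.391

Lens 1: 1/d_i1 = 1/(19.0) − 1/(119) = 0.04423, so d_i1 = 22.61 cm; m₁ = −d_i1/d_o1 = -0.1900.
d_o2 = 27.3 − (22.61) = 4.690 cm.
Lens 2: 1/d_i2 = 1/(9.13) − 1/(4.690) = -0.1037, so d_i2 = -9.644 cm; m₂ = −d_i2/d_o2 = +2.056.
m = m₁·m₂ = (-0.1900)(+2.056) = -0.391.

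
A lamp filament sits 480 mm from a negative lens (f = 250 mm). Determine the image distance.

164 mm

For a negative lens, f = -250 mm.
Thin-lens equation: 1/s_i = 1/f − 1/s_o = 1/(-250.0) − 1/(480) = -0.004000 − 0.002083 = -0.006083, so s_i = -164 mm.
The image is virtual, upright and reduced, on the same side as the object.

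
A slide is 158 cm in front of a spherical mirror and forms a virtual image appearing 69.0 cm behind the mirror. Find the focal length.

f = -122 cm (convex)

Virtual image ⇒ d_i = −69.0 cm.
1/f = 1/d_o + 1/d_i = 1/(158) + 1/(-69.0) = -0.008164, so f = -122 cm.
Since f is negative, the spherical mirror is convex.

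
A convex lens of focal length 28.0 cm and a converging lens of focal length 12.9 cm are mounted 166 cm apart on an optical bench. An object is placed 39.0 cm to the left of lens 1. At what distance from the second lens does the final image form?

16.0 cm

Lens 1: 1/d_i1 = 1/f₁ − 1/d_o1 = 1/(28.0) − 1/(39.0) = 0.01007, so d_i1 = 99.27 cm.
The intermediate image is 99.27 cm to the right of lens 1, which is 166 − (99.27) = 66.73 cm to the left of lens 2, so d_o2 = +66.73 cm.
Lens 2: 1/d_i2 = 1/f₂ − 1/d_o2 = 1/(12.9) − 1/(66.73) = 0.06253, so d_i2 = 16.0 cm.
The final image is real, 16.0 cm to the right of lens 2 (overall magnification ≈ 0.61).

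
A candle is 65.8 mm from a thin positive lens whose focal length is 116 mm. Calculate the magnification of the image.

m = +2.31

1/d_i = 1/f − 1/d_o = 1/(116.0) − 1/(65.8) = -0.006577, so d_i = -152.0 mm.
m = −d_i/d_o = −(-152.0)/(65.8) = +2.31.
The image is virtual, upright and enlarged, on the same side as the object.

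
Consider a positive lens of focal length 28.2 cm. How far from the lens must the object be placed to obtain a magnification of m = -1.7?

44.8 cm

m = −d_i/d_o ⇒ d_i = −m·d_o.
1/f = 1/d_o + 1/d_i = 1/d_o − 1/(m·d_o) = (1 − 1/m)/d_o, so d_o = f(1 − 1/m) = (28.20)(1 − 1/(-1.7)) = 44.8 cm.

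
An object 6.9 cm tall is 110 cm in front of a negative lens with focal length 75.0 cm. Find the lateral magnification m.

m = +0.405

For a negative lens, f = -75.0 cm.
1/d_i = 1/f − 1/d_o = 1/(-75.00) − 1/(110) = -0.02242, so d_i = -44.59 cm.
m = −d_i/d_o = −(-44.59)/(110) = +0.405.
The image is virtual, upright and reduced, on the same side as the object.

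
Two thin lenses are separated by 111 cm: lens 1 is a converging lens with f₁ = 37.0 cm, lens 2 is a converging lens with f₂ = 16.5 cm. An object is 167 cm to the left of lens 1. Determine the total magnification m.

Lens 1: 1/d_i1 = 1/(37.0) − 1/(167) = 0.02104, so d_i1 = 47.53 cm; m₁ = −d_i1/d_o1 = -0.2846.
d_o2 = 111 − (47.53) = 63.47 cm.
Lens 2: 1/d_i2 = 1/(16.5) − 1/(63.47) = 0.04485, so d_i2 = 22.30 cm; m₂ = −d_i2/d_o2 = -0.3513.
m = m₁·m₂ = (-0.2846)(-0.3513) = +0.1000.

m = +0.1000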